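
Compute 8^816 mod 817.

742

8^1 ≡ 8 (mod 817)
8^2 ≡ 8^2 = 64 ≡ 64 (mod 817)
8^4 ≡ 64^2 = 4096 ≡ 11 (mod 817)
8^8 ≡ 11^2 = 121 ≡ 121 (mod 817)
8^16 ≡ 121^2 = 14641 ≡ 752 (mod 817)
8^32 ≡ 752^2 = 565504 ≡ 140 (mod 817)
8^64 ≡ 140^2 = 19600 ≡ 809 (mod 817)
8^128 ≡ 809^2 = 654481 ≡ 64 (mod 817)
8^256 ≡ 64^2 = 4096 ≡ 11 (mod 817)
8^512 ≡ 11^2 = 121 ≡ 121 (mod 817)
816 = 512 + 256 + 32 + 16 in binary powers of 2.
So 8^816 ≡ 121 · 11 · 140 · 752 ≡ 742 (mod 817).
Since 742 ≠ 1, base 8 is a Fermat witness: 817 is composite.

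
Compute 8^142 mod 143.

8^1 ≡ 8 (mod 143)
8^2 ≡ 8^2 = 64 ≡ 64 (mod 143)
8^4 ≡ 64^2 = 4096 ≡ 92 (mod 143)
8^8 ≡ 92^2 = 8464 ≡ 27 (mod 143)
8^16 ≡ 27^2 = 729 ≡ 14 (mod 143)
8^32 ≡ 14^2 = 196 ≡ 53 (mod 143)
8^64 ≡ 53^2 = 2809 ≡ 92 (mod 143)
8^128 ≡ 92^2 = 8464 ≡ 27 (mod 143)
142 = 128 + 8 + 4 + 2 in binary powers of 2.
So 8^142 ≡ 27 · 27 · 92 · 64 ≡ 64 (mod 143).
Since 64 ≠ 1, base 8 is a Fermat witness: 143 is composite.

64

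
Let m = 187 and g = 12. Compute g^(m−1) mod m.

111

12^1 ≡ 12 (mod 187)
12^2 ≡ 12^2 = 144 ≡ 144 (mod 187)
12^4 ≡ 144^2 = 20736 ≡ 166 (mod 187)
12^8 ≡ 166^2 = 27556 ≡ 67 (mod 187)
12^16 ≡ 67^2 = 4489 ≡ 1 (mod 187)
12^32 ≡ 1^2 = 1 ≡ 1 (mod 187)
12^64 ≡ 1^2 = 1 ≡ 1 (mod 187)
12^128 ≡ 1^2 = 1 ≡ 1 (mod 187)
186 = 128 + 32 + 16 + 8 + 2 in binary powers of 2.
So 12^186 ≡ 1 · 1 · 1 · 67 · 144 ≡ 111 (mod 187).
Since 111 ≠ 1, base 12 is a Fermat witness: 187 is composite.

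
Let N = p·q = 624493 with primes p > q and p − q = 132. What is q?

Since p = q + 132, we have 624493 = q(q + 132), so q² + 132q − 624493 = 0.
Discriminant: 132² + 4·624493 = 17424 + 2497972 = 2515396; √2515396 = 1586.
q = (−132 + 1586)/2 = 727, and p = q + 132 = 859.
Check: 727 · 859 = 624493.

727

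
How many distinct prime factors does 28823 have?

3

28823 = 19 · 1517
1517 = 37 · 41
28823 = 19 · 37 · 41, which has 3 distinct prime factors.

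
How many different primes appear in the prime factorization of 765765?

6

765765 = 3^2 · 85085
85085 = 5 · 17017
17017 = 7 · 2431
2431 = 11 · 221
221 = 13 · 17
765765 = 3^2 · 5 · 7 · 11 · 13 · 17, which has 6 distinct prime factors.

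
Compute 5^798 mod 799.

440

5^1 ≡ 5 (mod 799)
5^2 ≡ 5^2 = 25 ≡ 25 (mod 799)
5^4 ≡ 25^2 = 625 ≡ 625 (mod 799)
5^8 ≡ 625^2 = 390625 ≡ 713 (mod 799)
5^16 ≡ 713^2 = 508369 ≡ 205 (mod 799)
5^32 ≡ 205^2 = 42025 ≡ 477 (mod 799)
5^64 ≡ 477^2 = 227529 ≡ 613 (mod 799)
5^128 ≡ 613^2 = 375769 ≡ 239 (mod 799)
5^256 ≡ 239^2 = 57121 ≡ 392 (mod 799)
5^512 ≡ 392^2 = 153664 ≡ 256 (mod 799)
798 = 512 + 256 + 16 + 8 + 4 + 2 in binary powers of 2.
So 5^798 ≡ 256 · 392 · 205 · 713 · 625 · 25 ≡ 440 (mod 799).
Since 440 ≠ 1, base 5 is a Fermat witness: 799 is composite.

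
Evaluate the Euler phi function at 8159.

Factor: 8159 = 41 · 199.
φ(8159) = (41−1) · (199−1) = 40 · 198 = 7920.

7920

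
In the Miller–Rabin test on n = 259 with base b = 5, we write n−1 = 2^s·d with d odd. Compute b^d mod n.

97

259 − 1 = 258 = 2^1 · 129, so d = 129.
5^1 ≡ 5 (mod 259)
5^2 ≡ 5^2 = 25 ≡ 25 (mod 259)
5^4 ≡ 25^2 = 625 ≡ 107 (mod 259)
5^8 ≡ 107^2 = 11449 ≡ 53 (mod 259)
5^16 ≡ 53^2 = 2809 ≡ 219 (mod 259)
5^32 ≡ 219^2 = 47961 ≡ 46 (mod 259)
5^64 ≡ 46^2 = 2116 ≡ 44 (mod 259)
5^128 ≡ 44^2 = 1936 ≡ 123 (mod 259)
129 = 128 + 1 in binary powers of 2.
So 5^129 ≡ 123 · 5 ≡ 97 (mod 259).
Squaring chain: 97; never reaches −1, so base 5 is a Miller–Rabin witness that 259 is composite.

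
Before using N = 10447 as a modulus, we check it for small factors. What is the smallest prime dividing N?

31

10447 is odd.
Digit sum 16, not divisible by 3.
Ends in 7: not divisible by 5.
7: 10447 = 7·1492 + 3
11: 10447 = 11·949 + 8
13: 10447 = 13·803 + 8
17: 10447 = 17·614 + 9
19: 10447 = 19·549 + 16
23: 10447 = 23·454 + 5
29: 10447 = 29·360 + 7
31: 10447 = 31·337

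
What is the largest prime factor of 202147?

47

202147 = 11 · 18377
18377 = 17 · 1081
1081 = 23 · 47
47 is prime.
So 202147 = 11 · 17 · 23 · 47; the largest prime factor is 47.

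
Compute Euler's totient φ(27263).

26928

Factor: 27263 = 137 · 199.
φ(27263) = (137−1) · (199−1) = 136 · 198 = 26928.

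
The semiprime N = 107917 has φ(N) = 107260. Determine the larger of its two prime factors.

φ(n) = (p−1)(q−1) = n − (p+q) + 1, so p + q = 107917 − 107260 + 1 = 658.
p and q are the roots of t² − 658t + 107917 = 0.
Discriminant: 658² − 4·107917 = 432964 − 431668 = 1296; √1296 = 36.
q = (658 − 36)/2 = 311, p = (658 + 36)/2 = 347.
Check: 311 · 347 = 107917.

347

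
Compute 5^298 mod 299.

5^1 ≡ 5 (mod 299)
5^2 ≡ 5^2 = 25 ≡ 25 (mod 299)
5^4 ≡ 25^2 = 625 ≡ 27 (mod 299)
5^8 ≡ 27^2 = 729 ≡ 131 (mod 299)
5^16 ≡ 131^2 = 17161 ≡ 118 (mod 299)
5^32 ≡ 118^2 = 13924 ≡ 170 (mod 299)
5^64 ≡ 170^2 = 28900 ≡ 196 (mod 299)
5^128 ≡ 196^2 = 38416 ≡ 144 (mod 299)
5^256 ≡ 144^2 = 20736 ≡ 105 (mod 299)
298 = 256 + 32 + 8 + 2 in binary powers of 2.
So 5^298 ≡ 105 · 170 · 131 · 25 ≡ 64 (mod 299).
Since 64 ≠ 1, base 5 is a Fermat witness: 299 is composite.

64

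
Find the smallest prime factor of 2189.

11

2189 is odd.
Digit sum 20, not divisible by 3.
Ends in 9: not divisible by 5.
7: 2189 = 7·312 + 5
11: 2189 = 11·199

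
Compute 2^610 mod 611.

2^1 ≡ 2 (mod 611)
2^2 ≡ 2^2 = 4 ≡ 4 (mod 611)
2^4 ≡ 4^2 = 16 ≡ 16 (mod 611)
2^8 ≡ 16^2 = 256 ≡ 256 (mod 611)
2^16 ≡ 256^2 = 65536 ≡ 159 (mod 611)
2^32 ≡ 159^2 = 25281 ≡ 230 (mod 611)
2^64 ≡ 230^2 = 52900 ≡ 354 (mod 611)
2^128 ≡ 354^2 = 125316 ≡ 61 (mod 611)
2^256 ≡ 61^2 = 3721 ≡ 55 (mod 611)
2^512 ≡ 55^2 = 3025 ≡ 581 (mod 611)
610 = 512 + 64 + 32 + 2 in binary powers of 2.
So 2^610 ≡ 581 · 354 · 230 · 4 ≡ 101 (mod 611).
Since 101 ≠ 1, base 2 is a Fermat witness: 611 is composite.

101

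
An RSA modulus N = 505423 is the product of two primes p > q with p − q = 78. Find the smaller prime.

Since p = q + 78, we have 505423 = q(q + 78), so q² + 78q − 505423 = 0.
Discriminant: 78² + 4·505423 = 6084 + 2021692 = 2027776; √2027776 = 1424.
q = (−78 + 1424)/2 = 673, and p = q + 78 = 751.
Check: 673 · 751 = 505423.

673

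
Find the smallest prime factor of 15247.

15247 is odd.
Digit sum 19, not divisible by 3.
Ends in 7: not divisible by 5.
7: 15247 = 7·2178 + 1
11: 15247 = 11·1386 + 1
13: 15247 = 13·1172 + 11
17: 15247 = 17·896 + 15
19: 15247 = 19·802 + 9
23: 15247 = 23·662 + 21
29: 15247 = 29·525 + 22
31: 15247 = 31·491 + 26
37: 15247 = 37·412 + 3
41: 15247 = 41·371 + 36
43: 15247 = 43·354 + 25
47: 15247 = 47·324 + 19
53: 15247 = 53·287 + 36
59: 15247 = 59·258 + 25
61: 15247 = 61·249 + 58
67: 15247 = 67·227 + 38
71: 15247 = 71·214 + 53
73: 15247 = 73·208 + 63
79: 15247 = 79·193

79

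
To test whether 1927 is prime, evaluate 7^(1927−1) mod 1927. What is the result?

758

7^1 ≡ 7 (mod 1927)
7^2 ≡ 7^2 = 49 ≡ 49 (mod 1927)
7^4 ≡ 49^2 = 2401 ≡ 474 (mod 1927)
7^8 ≡ 474^2 = 224676 ≡ 1144 (mod 1927)
7^16 ≡ 1144^2 = 1308736 ≡ 303 (mod 1927)
7^32 ≡ 303^2 = 91809 ≡ 1240 (mod 1927)
7^64 ≡ 1240^2 = 1537600 ≡ 1781 (mod 1927)
7^128 ≡ 1781^2 = 3171961 ≡ 119 (mod 1927)
7^256 ≡ 119^2 = 14161 ≡ 672 (mod 1927)
7^512 ≡ 672^2 = 451584 ≡ 666 (mod 1927)
7^1024 ≡ 666^2 = 443556 ≡ 346 (mod 1927)
1926 = 1024 + 512 + 256 + 128 + 4 + 2 in binary powers of 2.
So 7^1926 ≡ 346 · 666 · 672 · 119 · 474 · 49 ≡ 758 (mod 1927).
Since 758 ≠ 1, base 7 is a Fermat witness: 1927 is composite.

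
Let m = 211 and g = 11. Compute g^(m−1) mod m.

11^1 ≡ 11 (mod 211)
11^2 ≡ 11^2 = 121 ≡ 121 (mod 211)
11^4 ≡ 121^2 = 14641 ≡ 82 (mod 211)
11^8 ≡ 82^2 = 6724 ≡ 183 (mod 211)
11^16 ≡ 183^2 = 33489 ≡ 151 (mod 211)
11^32 ≡ 151^2 = 22801 ≡ 13 (mod 211)
11^64 ≡ 13^2 = 169 ≡ 169 (mod 211)
11^128 ≡ 169^2 = 28561 ≡ 76 (mod 211)
210 = 128 + 64 + 16 + 2 in binary powers of 2.
So 11^210 ≡ 76 · 169 · 151 · 121 ≡ 1 (mod 211).
Since the result is 1, base 11 gives no evidence that 211 is composite.

1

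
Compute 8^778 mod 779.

353

8^1 ≡ 8 (mod 779)
8^2 ≡ 8^2 = 64 ≡ 64 (mod 779)
8^4 ≡ 64^2 = 4096 ≡ 201 (mod 779)
8^8 ≡ 201^2 = 40401 ≡ 672 (mod 779)
8^16 ≡ 672^2 = 451584 ≡ 543 (mod 779)
8^32 ≡ 543^2 = 294849 ≡ 387 (mod 779)
8^64 ≡ 387^2 = 149769 ≡ 201 (mod 779)
8^128 ≡ 201^2 = 40401 ≡ 672 (mod 779)
8^256 ≡ 672^2 = 451584 ≡ 543 (mod 779)
8^512 ≡ 543^2 = 294849 ≡ 387 (mod 779)
778 = 512 + 256 + 8 + 2 in binary powers of 2.
So 8^778 ≡ 387 · 543 · 672 · 64 ≡ 353 (mod 779).
Since 353 ≠ 1, base 8 is a Fermat witness: 779 is composite.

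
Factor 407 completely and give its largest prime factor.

37

407 = 11 · 37
37 is prime.
So 407 = 11 · 37; the largest prime factor is 37.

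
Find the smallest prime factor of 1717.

1717 is odd.
Digit sum 16, not divisible by 3.
Ends in 7: not divisible by 5.
7: 1717 = 7·245 + 2
11: 1717 = 11·156 + 1
13: 1717 = 13·132 + 1
17: 1717 = 17·101

17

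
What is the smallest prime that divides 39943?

59

39943 is odd.
Digit sum 28, not divisible by 3.
Ends in 3: not divisible by 5.
7: 39943 = 7·5706 + 1
11: 39943 = 11·3631 + 2
13: 39943 = 13·3072 + 7
17: 39943 = 17·2349 + 10
19: 39943 = 19·2102 + 5
23: 39943 = 23·1736 + 15
29: 39943 = 29·1377 + 10
31: 39943 = 31·1288 + 15
37: 39943 = 37·1079 + 20
41: 39943 = 41·974 + 9
43: 39943 = 43·928 + 39
47: 39943 = 47·849 + 40
53: 39943 = 53·753 + 34
59: 39943 = 59·677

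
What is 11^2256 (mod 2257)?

11^1 ≡ 11 (mod 2257)
11^2 ≡ 11^2 = 121 ≡ 121 (mod 2257)
11^4 ≡ 121^2 = 14641 ≡ 1099 (mod 2257)
11^8 ≡ 1099^2 = 1207801 ≡ 306 (mod 2257)
11^16 ≡ 306^2 = 93636 ≡ 1099 (mod 2257)
11^32 ≡ 1099^2 = 1207801 ≡ 306 (mod 2257)
11^64 ≡ 306^2 = 93636 ≡ 1099 (mod 2257)
11^128 ≡ 1099^2 = 1207801 ≡ 306 (mod 2257)
11^256 ≡ 306^2 = 93636 ≡ 1099 (mod 2257)
11^512 ≡ 1099^2 = 1207801 ≡ 306 (mod 2257)
11^1024 ≡ 306^2 = 93636 ≡ 1099 (mod 2257)
11^2048 ≡ 1099^2 = 1207801 ≡ 306 (mod 2257)
2256 = 2048 + 128 + 64 + 16 in binary powers of 2.
So 11^2256 ≡ 306 · 306 · 1099 · 1099 ≡ 1 (mod 2257).
Since the result is 1, base 11 gives no evidence that 2257 is composite.

1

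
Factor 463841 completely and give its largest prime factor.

463841 = 7 · 66263
66263 = 23 · 2881
2881 = 43 · 67
67 is prime.
So 463841 = 7 · 23 · 43 · 67; the largest prime factor is 67.

67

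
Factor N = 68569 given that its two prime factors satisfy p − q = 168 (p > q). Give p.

359

Since p = q + 168, we have 68569 = q(q + 168), so q² + 168q − 68569 = 0.
Discriminant: 168² + 4·68569 = 28224 + 274276 = 302500; √302500 = 550.
q = (−168 + 550)/2 = 191, and p = q + 168 = 359.
Check: 191 · 359 = 68569.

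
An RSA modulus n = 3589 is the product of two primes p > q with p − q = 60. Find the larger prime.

Since p = q + 60, we have 3589 = q(q + 60), so q² + 60q − 3589 = 0.
Discriminant: 60² + 4·3589 = 3600 + 14356 = 17956; √17956 = 134.
q = (−60 + 134)/2 = 37, and p = q + 60 = 97.
Check: 37 · 97 = 3589.

97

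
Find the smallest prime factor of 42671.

71

42671 is odd.
Digit sum 20, not divisible by 3.
Ends in 1: not divisible by 5.
7: 42671 = 7·6095 + 6
11: 42671 = 11·3879 + 2
13: 42671 = 13·3282 + 5
17: 42671 = 17·2510 + 1
19: 42671 = 19·2245 + 16
23: 42671 = 23·1855 + 6
29: 42671 = 29·1471 + 12
31: 42671 = 31·1376 + 15
37: 42671 = 37·1153 + 10
41: 42671 = 41·1040 + 31
43: 42671 = 43·992 + 15
47: 42671 = 47·907 + 42
53: 42671 = 53·805 + 6
59: 42671 = 59·723 + 14
61: 42671 = 61·699 + 32
67: 42671 = 67·636 + 59
71: 42671 = 71·601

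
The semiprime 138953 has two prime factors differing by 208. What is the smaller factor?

Since p = q + 208, we have 138953 = q(q + 208), so q² + 208q − 138953 = 0.
Discriminant: 208² + 4·138953 = 43264 + 555812 = 599076; √599076 = 774.
q = (−208 + 774)/2 = 283, and p = q + 208 = 491.
Check: 283 · 491 = 138953.

283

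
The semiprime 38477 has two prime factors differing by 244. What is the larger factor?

Since p = q + 244, we have 38477 = q(q + 244), so q² + 244q − 38477 = 0.
Discriminant: 244² + 4·38477 = 59536 + 153908 = 213444; √213444 = 462.
q = (−244 + 462)/2 = 109, and p = q + 244 = 353.
Check: 109 · 353 = 38477.

353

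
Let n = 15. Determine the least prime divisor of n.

15 is odd.
Digit sum 6, divisible by 3.

3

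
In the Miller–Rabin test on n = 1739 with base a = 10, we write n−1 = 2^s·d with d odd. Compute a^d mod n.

1739 − 1 = 1738 = 2^1 · 869, so d = 869.
10^1 ≡ 10 (mod 1739)
10^2 ≡ 10^2 = 100 ≡ 100 (mod 1739)
10^4 ≡ 100^2 = 10000 ≡ 1305 (mod 1739)
10^8 ≡ 1305^2 = 1703025 ≡ 544 (mod 1739)
10^16 ≡ 544^2 = 295936 ≡ 306 (mod 1739)
10^32 ≡ 306^2 = 93636 ≡ 1469 (mod 1739)
10^64 ≡ 1469^2 = 2157961 ≡ 1601 (mod 1739)
10^128 ≡ 1601^2 = 2563201 ≡ 1654 (mod 1739)
10^256 ≡ 1654^2 = 2735716 ≡ 269 (mod 1739)
10^512 ≡ 269^2 = 72361 ≡ 1062 (mod 1739)
869 = 512 + 256 + 64 + 32 + 4 + 1 in binary powers of 2.
So 10^869 ≡ 1062 · 269 · 1601 · 1469 · 1305 · 10 ≡ 655 (mod 1739).
Squaring chain: 655; never reaches −1, so base 10 is a Miller–Rabin witness that 1739 is composite.

655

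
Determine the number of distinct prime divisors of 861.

3

861 = 3 · 287
287 = 7 · 41
861 = 3 · 7 · 41, which has 3 distinct prime factors.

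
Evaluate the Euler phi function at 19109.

18816

Factor: 19109 = 97 · 197.
φ(19109) = (97−1) · (197−1) = 96 · 196 = 18816.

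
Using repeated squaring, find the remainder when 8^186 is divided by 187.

47

8^1 ≡ 8 (mod 187)
8^2 ≡ 8^2 = 64 ≡ 64 (mod 187)
8^4 ≡ 64^2 = 4096 ≡ 169 (mod 187)
8^8 ≡ 169^2 = 28561 ≡ 137 (mod 187)
8^16 ≡ 137^2 = 18769 ≡ 69 (mod 187)
8^32 ≡ 69^2 = 4761 ≡ 86 (mod 187)
8^64 ≡ 86^2 = 7396 ≡ 103 (mod 187)
8^128 ≡ 103^2 = 10609 ≡ 137 (mod 187)
186 = 128 + 32 + 16 + 8 + 2 in binary powers of 2.
So 8^186 ≡ 137 · 86 · 69 · 137 · 64 ≡ 47 (mod 187).
Since 47 ≠ 1, base 8 is a Fermat witness: 187 is composite.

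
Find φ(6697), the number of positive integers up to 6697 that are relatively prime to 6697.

Factor: 6697 = 37 · 181.
φ(6697) = (37−1) · (181−1) = 36 · 180 = 6480.

6480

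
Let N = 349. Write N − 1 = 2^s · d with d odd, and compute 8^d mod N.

349 − 1 = 348 = 2^2 · 87, so d = 87.
8^1 ≡ 8 (mod 349)
8^2 ≡ 8^2 = 64 ≡ 64 (mod 349)
8^4 ≡ 64^2 = 4096 ≡ 257 (mod 349)
8^8 ≡ 257^2 = 66049 ≡ 88 (mod 349)
8^16 ≡ 88^2 = 7744 ≡ 66 (mod 349)
8^32 ≡ 66^2 = 4356 ≡ 168 (mod 349)
8^64 ≡ 168^2 = 28224 ≡ 304 (mod 349)
87 = 64 + 16 + 4 + 2 + 1 in binary powers of 2.
So 8^87 ≡ 304 · 66 · 257 · 64 · 8 ≡ 136 (mod 349).
Squaring chain: 136 → 348; reaches −1, so base 8 does not prove 349 composite.

136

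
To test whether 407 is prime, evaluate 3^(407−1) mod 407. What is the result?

3^1 ≡ 3 (mod 407)
3^2 ≡ 3^2 = 9 ≡ 9 (mod 407)
3^4 ≡ 9^2 = 81 ≡ 81 (mod 407)
3^8 ≡ 81^2 = 6561 ≡ 49 (mod 407)
3^16 ≡ 49^2 = 2401 ≡ 366 (mod 407)
3^32 ≡ 366^2 = 133956 ≡ 53 (mod 407)
3^64 ≡ 53^2 = 2809 ≡ 367 (mod 407)
3^128 ≡ 367^2 = 134689 ≡ 379 (mod 407)
3^256 ≡ 379^2 = 143641 ≡ 377 (mod 407)
406 = 256 + 128 + 16 + 4 + 2 in binary powers of 2.
So 3^406 ≡ 377 · 379 · 366 · 81 · 9 ≡ 256 (mod 407).
Since 256 ≠ 1, base 3 is a Fermat witness: 407 is composite.

256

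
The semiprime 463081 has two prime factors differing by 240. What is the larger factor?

Since p = q + 240, we have 463081 = q(q + 240), so q² + 240q − 463081 = 0.
Discriminant: 240² + 4·463081 = 57600 + 1852324 = 1909924; √1909924 = 1382.
q = (−240 + 1382)/2 = 571, and p = q + 240 = 811.
Check: 571 · 811 = 463081.

811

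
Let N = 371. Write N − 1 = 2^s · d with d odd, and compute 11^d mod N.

324

371 − 1 = 370 = 2^1 · 185, so d = 185.
11^1 ≡ 11 (mod 371)
11^2 ≡ 11^2 = 121 ≡ 121 (mod 371)
11^4 ≡ 121^2 = 14641 ≡ 172 (mod 371)
11^8 ≡ 172^2 = 29584 ≡ 275 (mod 371)
11^16 ≡ 275^2 = 75625 ≡ 312 (mod 371)
11^32 ≡ 312^2 = 97344 ≡ 142 (mod 371)
11^64 ≡ 142^2 = 20164 ≡ 130 (mod 371)
11^128 ≡ 130^2 = 16900 ≡ 205 (mod 371)
185 = 128 + 32 + 16 + 8 + 1 in binary powers of 2.
So 11^185 ≡ 205 · 142 · 312 · 275 · 11 ≡ 324 (mod 371).
Squaring chain: 324; never reaches −1, so base 11 is a Miller–Rabin witness that 371 is composite.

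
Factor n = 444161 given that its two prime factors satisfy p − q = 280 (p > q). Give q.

541

Since p = q + 280, we have 444161 = q(q + 280), so q² + 280q − 444161 = 0.
Discriminant: 280² + 4·444161 = 78400 + 1776644 = 1855044; √1855044 = 1362.
q = (−280 + 1362)/2 = 541, and p = q + 280 = 821.
Check: 541 · 821 = 444161.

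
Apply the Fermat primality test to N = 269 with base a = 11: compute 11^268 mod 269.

11^1 ≡ 11 (mod 269)
11^2 ≡ 11^2 = 121 ≡ 121 (mod 269)
11^4 ≡ 121^2 = 14641 ≡ 115 (mod 269)
11^8 ≡ 115^2 = 13225 ≡ 44 (mod 269)
11^16 ≡ 44^2 = 1936 ≡ 53 (mod 269)
11^32 ≡ 53^2 = 2809 ≡ 119 (mod 269)
11^64 ≡ 119^2 = 14161 ≡ 173 (mod 269)
11^128 ≡ 173^2 = 29929 ≡ 70 (mod 269)
11^256 ≡ 70^2 = 4900 ≡ 58 (mod 269)
268 = 256 + 8 + 4 in binary powers of 2.
So 11^268 ≡ 58 · 44 · 115 ≡ 1 (mod 269).
Since the result is 1, base 11 gives no evidence that 269 is composite.

1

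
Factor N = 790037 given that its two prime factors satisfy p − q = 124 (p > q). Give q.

829

Since p = q + 124, we have 790037 = q(q + 124), so q² + 124q − 790037 = 0.
Discriminant: 124² + 4·790037 = 15376 + 3160148 = 3175524; √3175524 = 1782.
q = (−124 + 1782)/2 = 829, and p = q + 124 = 953.
Check: 829 · 953 = 790037.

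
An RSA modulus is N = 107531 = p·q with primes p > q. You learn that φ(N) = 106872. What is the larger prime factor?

φ(n) = (p−1)(q−1) = n − (p+q) + 1, so p + q = 107531 − 106872 + 1 = 660.
p and q are the roots of t² − 660t + 107531 = 0.
Discriminant: 660² − 4·107531 = 435600 − 430124 = 5476; √5476 = 74.
q = (660 − 74)/2 = 293, p = (660 + 74)/2 = 367.
Check: 293 · 367 = 107531.

367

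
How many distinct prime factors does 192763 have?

192763 = 17^2 · 667
667 = 23 · 29
192763 = 17^2 · 23 · 29, which has 3 distinct prime factors.

3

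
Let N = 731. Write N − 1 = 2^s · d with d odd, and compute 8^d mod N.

94

731 − 1 = 730 = 2^1 · 365, so d = 365.
8^1 ≡ 8 (mod 731)
8^2 ≡ 8^2 = 64 ≡ 64 (mod 731)
8^4 ≡ 64^2 = 4096 ≡ 441 (mod 731)
8^8 ≡ 441^2 = 194481 ≡ 35 (mod 731)
8^16 ≡ 35^2 = 1225 ≡ 494 (mod 731)
8^32 ≡ 494^2 = 244036 ≡ 613 (mod 731)
8^64 ≡ 613^2 = 375769 ≡ 35 (mod 731)
8^128 ≡ 35^2 = 1225 ≡ 494 (mod 731)
8^256 ≡ 494^2 = 244036 ≡ 613 (mod 731)
365 = 256 + 64 + 32 + 8 + 4 + 1 in binary powers of 2.
So 8^365 ≡ 613 · 35 · 613 · 35 · 441 · 8 ≡ 94 (mod 731).
Squaring chain: 94; never reaches −1, so base 8 is a Miller–Rabin witness that 731 is composite.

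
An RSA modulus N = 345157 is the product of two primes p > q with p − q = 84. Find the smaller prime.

547

Since p = q + 84, we have 345157 = q(q + 84), so q² + 84q − 345157 = 0.
Discriminant: 84² + 4·345157 = 7056 + 1380628 = 1387684; √1387684 = 1178.
q = (−84 + 1178)/2 = 547, and p = q + 84 = 631.
Check: 547 · 631 = 345157.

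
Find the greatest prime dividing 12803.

59

12803 = 7 · 1829
1829 = 31 · 59
59 is prime.
So 12803 = 7 · 31 · 59; the largest prime factor is 59.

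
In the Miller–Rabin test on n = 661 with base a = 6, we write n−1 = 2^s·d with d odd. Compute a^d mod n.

661 − 1 = 660 = 2^2 · 165, so d = 165.
6^1 ≡ 6 (mod 661)
6^2 ≡ 6^2 = 36 ≡ 36 (mod 661)
6^4 ≡ 36^2 = 1296 ≡ 635 (mod 661)
6^8 ≡ 635^2 = 403225 ≡ 15 (mod 661)
6^16 ≡ 15^2 = 225 ≡ 225 (mod 661)
6^32 ≡ 225^2 = 50625 ≡ 389 (mod 661)
6^64 ≡ 389^2 = 151321 ≡ 613 (mod 661)
6^128 ≡ 613^2 = 375769 ≡ 321 (mod 661)
165 = 128 + 32 + 4 + 1 in binary powers of 2.
So 6^165 ≡ 321 · 389 · 635 · 6 ≡ 106 (mod 661).
Squaring chain: 106 → 660; reaches −1, so base 6 does not prove 661 composite.

106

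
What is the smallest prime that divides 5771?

5771 is odd.
Digit sum 20, not divisible by 3.
Ends in 1: not divisible by 5.
7: 5771 = 7·824 + 3
11: 5771 = 11·524 + 7
13: 5771 = 13·443 + 12
17: 5771 = 17·339 + 8
19: 5771 = 19·303 + 14
23: 5771 = 23·250 + 21
29: 5771 = 29·199

29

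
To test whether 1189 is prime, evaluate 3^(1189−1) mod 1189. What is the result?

1147

3^1 ≡ 3 (mod 1189)
3^2 ≡ 3^2 = 9 ≡ 9 (mod 1189)
3^4 ≡ 9^2 = 81 ≡ 81 (mod 1189)
3^8 ≡ 81^2 = 6561 ≡ 616 (mod 1189)
3^16 ≡ 616^2 = 379456 ≡ 165 (mod 1189)
3^32 ≡ 165^2 = 27225 ≡ 1067 (mod 1189)
3^64 ≡ 1067^2 = 1138489 ≡ 616 (mod 1189)
3^128 ≡ 616^2 = 379456 ≡ 165 (mod 1189)
3^256 ≡ 165^2 = 27225 ≡ 1067 (mod 1189)
3^512 ≡ 1067^2 = 1138489 ≡ 616 (mod 1189)
3^1024 ≡ 616^2 = 379456 ≡ 165 (mod 1189)
1188 = 1024 + 128 + 32 + 4 in binary powers of 2.
So 3^1188 ≡ 165 · 165 · 1067 · 81 ≡ 1147 (mod 1189).
Since 1147 ≠ 1, base 3 is a Fermat witness: 1189 is composite.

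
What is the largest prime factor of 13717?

43

13717 = 11 · 1247
1247 = 29 · 43
43 is prime.
So 13717 = 11 · 29 · 43; the largest prime factor is 43.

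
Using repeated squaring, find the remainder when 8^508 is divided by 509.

8^1 ≡ 8 (mod 509)
8^2 ≡ 8^2 = 64 ≡ 64 (mod 509)
8^4 ≡ 64^2 = 4096 ≡ 24 (mod 509)
8^8 ≡ 24^2 = 576 ≡ 67 (mod 509)
8^16 ≡ 67^2 = 4489 ≡ 417 (mod 509)
8^32 ≡ 417^2 = 173889 ≡ 320 (mod 509)
8^64 ≡ 320^2 = 102400 ≡ 91 (mod 509)
8^128 ≡ 91^2 = 8281 ≡ 137 (mod 509)
8^256 ≡ 137^2 = 18769 ≡ 445 (mod 509)
508 = 256 + 128 + 64 + 32 + 16 + 8 + 4 in binary powers of 2.
So 8^508 ≡ 445 · 137 · 91 · 320 · 417 · 67 · 24 ≡ 1 (mod 509).
Since the result is 1, base 8 gives no evidence that 509 is composite.

1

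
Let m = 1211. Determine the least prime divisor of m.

1211 is odd.
Digit sum 5, not divisible by 3.
Ends in 1: not divisible by 5.
7: 1211 = 7·173

7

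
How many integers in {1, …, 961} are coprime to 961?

930

Factor: 961 = 31^2.
φ(961) = 31^1·(31−1) = 930.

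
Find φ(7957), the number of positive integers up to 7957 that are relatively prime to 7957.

Factor: 7957 = 73 · 109.
φ(7957) = (73−1) · (109−1) = 72 · 108 = 7776.

7776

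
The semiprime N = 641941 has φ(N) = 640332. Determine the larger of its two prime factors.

883

φ(n) = (p−1)(q−1) = n − (p+q) + 1, so p + q = 641941 − 640332 + 1 = 1610.
p and q are the roots of t² − 1610t + 641941 = 0.
Discriminant: 1610² − 4·641941 = 2592100 − 2567764 = 24336; √24336 = 156.
q = (1610 − 156)/2 = 727, p = (1610 + 156)/2 = 883.
Check: 727 · 883 = 641941.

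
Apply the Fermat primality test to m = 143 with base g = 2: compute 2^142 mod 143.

2^1 ≡ 2 (mod 143)
2^2 ≡ 2^2 = 4 ≡ 4 (mod 143)
2^4 ≡ 4^2 = 16 ≡ 16 (mod 143)
2^8 ≡ 16^2 = 256 ≡ 113 (mod 143)
2^16 ≡ 113^2 = 12769 ≡ 42 (mod 143)
2^32 ≡ 42^2 = 1764 ≡ 48 (mod 143)
2^64 ≡ 48^2 = 2304 ≡ 16 (mod 143)
2^128 ≡ 16^2 = 256 ≡ 113 (mod 143)
142 = 128 + 8 + 4 + 2 in binary powers of 2.
So 2^142 ≡ 113 · 113 · 16 · 4 ≡ 114 (mod 143).
Since 114 ≠ 1, base 2 is a Fermat witness: 143 is composite.

114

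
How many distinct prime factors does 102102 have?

102102 = 2 · 51051
51051 = 3 · 17017
17017 = 7 · 2431
2431 = 11 · 221
221 = 13 · 17
102102 = 2 · 3 · 7 · 11 · 13 · 17, which has 6 distinct prime factors.

6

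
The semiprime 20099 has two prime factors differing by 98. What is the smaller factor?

Since p = q + 98, we have 20099 = q(q + 98), so q² + 98q − 20099 = 0.
Discriminant: 98² + 4·20099 = 9604 + 80396 = 90000; √90000 = 300.
q = (−98 + 300)/2 = 101, and p = q + 98 = 199.
Check: 101 · 199 = 20099.

101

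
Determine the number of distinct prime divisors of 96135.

5

96135 = 3 · 32045
32045 = 5 · 6409
6409 = 13 · 493
493 = 17 · 29
96135 = 3 · 5 · 13 · 17 · 29, which has 5 distinct prime factors.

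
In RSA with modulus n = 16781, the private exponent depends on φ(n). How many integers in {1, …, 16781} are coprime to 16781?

Factor: 16781 = 97 · 173.
φ(16781) = (97−1) · (173−1) = 96 · 172 = 16512.

16512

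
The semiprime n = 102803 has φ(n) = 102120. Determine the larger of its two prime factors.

φ(n) = (p−1)(q−1) = n − (p+q) + 1, so p + q = 102803 − 102120 + 1 = 684.
p and q are the roots of t² − 684t + 102803 = 0.
Discriminant: 684² − 4·102803 = 467856 − 411212 = 56644; √56644 = 238.
q = (684 − 238)/2 = 223, p = (684 + 238)/2 = 461.
Check: 223 · 461 = 102803.

461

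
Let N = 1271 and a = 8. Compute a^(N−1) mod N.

8^1 ≡ 8 (mod 1271)
8^2 ≡ 8^2 = 64 ≡ 64 (mod 1271)
8^4 ≡ 64^2 = 4096 ≡ 283 (mod 1271)
8^8 ≡ 283^2 = 80089 ≡ 16 (mod 1271)
8^16 ≡ 16^2 = 256 ≡ 256 (mod 1271)
8^32 ≡ 256^2 = 65536 ≡ 715 (mod 1271)
8^64 ≡ 715^2 = 511225 ≡ 283 (mod 1271)
8^128 ≡ 283^2 = 80089 ≡ 16 (mod 1271)
8^256 ≡ 16^2 = 256 ≡ 256 (mod 1271)
8^512 ≡ 256^2 = 65536 ≡ 715 (mod 1271)
8^1024 ≡ 715^2 = 511225 ≡ 283 (mod 1271)
1270 = 1024 + 128 + 64 + 32 + 16 + 4 + 2 in binary powers of 2.
So 8^1270 ≡ 283 · 16 · 283 · 715 · 256 · 283 · 64 ≡ 1024 (mod 1271).
Since 1024 ≠ 1, base 8 is a Fermat witness: 1271 is composite.

1024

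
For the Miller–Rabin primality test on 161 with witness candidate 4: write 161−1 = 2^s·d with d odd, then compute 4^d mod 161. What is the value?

161 − 1 = 160 = 2^5 · 5, so d = 5.
4^1 ≡ 4 (mod 161)
4^2 ≡ 4^2 = 16 ≡ 16 (mod 161)
4^4 ≡ 16^2 = 256 ≡ 95 (mod 161)
5 = 4 + 1 in binary powers of 2.
So 4^5 ≡ 95 · 4 ≡ 58 (mod 161).
Squaring chain: 58 → 144 → 128 → 123 → 156; never reaches −1, so base 4 is a Miller–Rabin witness that 161 is composite.

58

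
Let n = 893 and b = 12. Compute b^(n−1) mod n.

178

12^1 ≡ 12 (mod 893)
12^2 ≡ 12^2 = 144 ≡ 144 (mod 893)
12^4 ≡ 144^2 = 20736 ≡ 197 (mod 893)
12^8 ≡ 197^2 = 38809 ≡ 410 (mod 893)
12^16 ≡ 410^2 = 168100 ≡ 216 (mod 893)
12^32 ≡ 216^2 = 46656 ≡ 220 (mod 893)
12^64 ≡ 220^2 = 48400 ≡ 178 (mod 893)
12^128 ≡ 178^2 = 31684 ≡ 429 (mod 893)
12^256 ≡ 429^2 = 184041 ≡ 83 (mod 893)
12^512 ≡ 83^2 = 6889 ≡ 638 (mod 893)
892 = 512 + 256 + 64 + 32 + 16 + 8 + 4 in binary powers of 2.
So 12^892 ≡ 638 · 83 · 178 · 220 · 216 · 410 · 197 ≡ 178 (mod 893).
Since 178 ≠ 1, base 12 is a Fermat witness: 893 is composite.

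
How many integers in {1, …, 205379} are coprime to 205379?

201898

Factor: 205379 = 59^3.
φ(205379) = 59^2·(59−1) = 201898.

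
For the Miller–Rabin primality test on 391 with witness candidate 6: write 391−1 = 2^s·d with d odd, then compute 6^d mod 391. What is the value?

391 − 1 = 390 = 2^1 · 195, so d = 195.
6^1 ≡ 6 (mod 391)
6^2 ≡ 6^2 = 36 ≡ 36 (mod 391)
6^4 ≡ 36^2 = 1296 ≡ 123 (mod 391)
6^8 ≡ 123^2 = 15129 ≡ 271 (mod 391)
6^16 ≡ 271^2 = 73441 ≡ 324 (mod 391)
6^32 ≡ 324^2 = 104976 ≡ 188 (mod 391)
6^64 ≡ 188^2 = 35344 ≡ 154 (mod 391)
6^128 ≡ 154^2 = 23716 ≡ 256 (mod 391)
195 = 128 + 64 + 2 + 1 in binary powers of 2.
So 6^195 ≡ 256 · 154 · 36 · 6 ≡ 386 (mod 391).
Squaring chain: 386; never reaches −1, so base 6 is a Miller–Rabin witness that 391 is composite.

386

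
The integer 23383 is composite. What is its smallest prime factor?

23383 is odd.
Digit sum 19, not divisible by 3.
Ends in 3: not divisible by 5.
7: 23383 = 7·3340 + 3
11: 23383 = 11·2125 + 8
13: 23383 = 13·1798 + 9
17: 23383 = 17·1375 + 8
19: 23383 = 19·1230 + 13
23: 23383 = 23·1016 + 15
29: 23383 = 29·806 + 9
31: 23383 = 31·754 + 9
37: 23383 = 37·631 + 36
41: 23383 = 41·570 + 13
43: 23383 = 43·543 + 34
47: 23383 = 47·497 + 24
53: 23383 = 53·441 + 10
59: 23383 = 59·396 + 19
61: 23383 = 61·383 + 20
67: 23383 = 67·349

67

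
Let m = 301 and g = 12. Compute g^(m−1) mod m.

12^1 ≡ 12 (mod 301)
12^2 ≡ 12^2 = 144 ≡ 144 (mod 301)
12^4 ≡ 144^2 = 20736 ≡ 268 (mod 301)
12^8 ≡ 268^2 = 71824 ≡ 186 (mod 301)
12^16 ≡ 186^2 = 34596 ≡ 282 (mod 301)
12^32 ≡ 282^2 = 79524 ≡ 60 (mod 301)
12^64 ≡ 60^2 = 3600 ≡ 289 (mod 301)
12^128 ≡ 289^2 = 83521 ≡ 144 (mod 301)
12^256 ≡ 144^2 = 20736 ≡ 268 (mod 301)
300 = 256 + 32 + 8 + 4 in binary powers of 2.
So 12^300 ≡ 268 · 60 · 186 · 268 ≡ 64 (mod 301).
Since 64 ≠ 1, base 12 is a Fermat witness: 301 is composite.

64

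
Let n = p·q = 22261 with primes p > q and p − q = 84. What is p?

197

Since p = q + 84, we have 22261 = q(q + 84), so q² + 84q − 22261 = 0.
Discriminant: 84² + 4·22261 = 7056 + 89044 = 96100; √96100 = 310.
q = (−84 + 310)/2 = 113, and p = q + 84 = 197.
Check: 113 · 197 = 22261.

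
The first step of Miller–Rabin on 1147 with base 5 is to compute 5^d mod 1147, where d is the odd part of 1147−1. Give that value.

156

1147 − 1 = 1146 = 2^1 · 573, so d = 573.
5^1 ≡ 5 (mod 1147)
5^2 ≡ 5^2 = 25 ≡ 25 (mod 1147)
5^4 ≡ 25^2 = 625 ≡ 625 (mod 1147)
5^8 ≡ 625^2 = 390625 ≡ 645 (mod 1147)
5^16 ≡ 645^2 = 416025 ≡ 811 (mod 1147)
5^32 ≡ 811^2 = 657721 ≡ 490 (mod 1147)
5^64 ≡ 490^2 = 240100 ≡ 377 (mod 1147)
5^128 ≡ 377^2 = 142129 ≡ 1048 (mod 1147)
5^256 ≡ 1048^2 = 1098304 ≡ 625 (mod 1147)
5^512 ≡ 625^2 = 390625 ≡ 645 (mod 1147)
573 = 512 + 32 + 16 + 8 + 4 + 1 in binary powers of 2.
So 5^573 ≡ 645 · 490 · 811 · 645 · 625 · 5 ≡ 156 (mod 1147).
Squaring chain: 156; never reaches −1, so base 5 is a Miller–Rabin witness that 1147 is composite.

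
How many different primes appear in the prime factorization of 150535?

5

150535 = 5 · 30107
30107 = 7 · 4301
4301 = 11 · 391
391 = 17 · 23
150535 = 5 · 7 · 11 · 17 · 23, which has 5 distinct prime factors.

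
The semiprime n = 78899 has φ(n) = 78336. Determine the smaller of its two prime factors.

257

φ(n) = (p−1)(q−1) = n − (p+q) + 1, so p + q = 78899 − 78336 + 1 = 564.
p and q are the roots of t² − 564t + 78899 = 0.
Discriminant: 564² − 4·78899 = 318096 − 315596 = 2500; √2500 = 50.
q = (564 − 50)/2 = 257, p = (564 + 50)/2 = 307.
Check: 257 · 307 = 78899.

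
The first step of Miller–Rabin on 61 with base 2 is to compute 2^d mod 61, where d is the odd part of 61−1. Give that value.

11

61 − 1 = 60 = 2^2 · 15, so d = 15.
2^1 ≡ 2 (mod 61)
2^2 ≡ 2^2 = 4 ≡ 4 (mod 61)
2^4 ≡ 4^2 = 16 ≡ 16 (mod 61)
2^8 ≡ 16^2 = 256 ≡ 12 (mod 61)
15 = 8 + 4 + 2 + 1 in binary powers of 2.
So 2^15 ≡ 12 · 16 · 4 · 2 ≡ 11 (mod 61).
Squaring chain: 11 → 60; reaches −1, so base 2 does not prove 61 composite.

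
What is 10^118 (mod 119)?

60

10^1 ≡ 10 (mod 119)
10^2 ≡ 10^2 = 100 ≡ 100 (mod 119)
10^4 ≡ 100^2 = 10000 ≡ 4 (mod 119)
10^8 ≡ 4^2 = 16 ≡ 16 (mod 119)
10^16 ≡ 16^2 = 256 ≡ 18 (mod 119)
10^32 ≡ 18^2 = 324 ≡ 86 (mod 119)
10^64 ≡ 86^2 = 7396 ≡ 18 (mod 119)
118 = 64 + 32 + 16 + 4 + 2 in binary powers of 2.
So 10^118 ≡ 18 · 86 · 18 · 4 · 100 ≡ 60 (mod 119).
Since 60 ≠ 1, base 10 is a Fermat witness: 119 is composite.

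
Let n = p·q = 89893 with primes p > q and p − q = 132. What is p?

Since p = q + 132, we have 89893 = q(q + 132), so q² + 132q − 89893 = 0.
Discriminant: 132² + 4·89893 = 17424 + 359572 = 376996; √376996 = 614.
q = (−132 + 614)/2 = 241, and p = q + 132 = 373.
Check: 241 · 373 = 89893.

373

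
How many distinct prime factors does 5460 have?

5460 = 2^2 · 1365
1365 = 3 · 455
455 = 5 · 91
91 = 7 · 13
5460 = 2^2 · 3 · 5 · 7 · 13, which has 5 distinct prime factors.

5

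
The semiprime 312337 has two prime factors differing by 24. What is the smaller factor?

547

Since p = q + 24, we have 312337 = q(q + 24), so q² + 24q − 312337 = 0.
Discriminant: 24² + 4·312337 = 576 + 1249348 = 1249924; √1249924 = 1118.
q = (−24 + 1118)/2 = 547, and p = q + 24 = 571.
Check: 547 · 571 = 312337.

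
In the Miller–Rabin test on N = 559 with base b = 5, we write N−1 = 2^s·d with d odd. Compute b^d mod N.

559 − 1 = 558 = 2^1 · 279, so d = 279.
5^1 ≡ 5 (mod 559)
5^2 ≡ 5^2 = 25 ≡ 25 (mod 559)
5^4 ≡ 25^2 = 625 ≡ 66 (mod 559)
5^8 ≡ 66^2 = 4356 ≡ 443 (mod 559)
5^16 ≡ 443^2 = 196249 ≡ 40 (mod 559)
5^32 ≡ 40^2 = 1600 ≡ 482 (mod 559)
5^64 ≡ 482^2 = 232324 ≡ 339 (mod 559)
5^128 ≡ 339^2 = 114921 ≡ 326 (mod 559)
5^256 ≡ 326^2 = 106276 ≡ 66 (mod 559)
279 = 256 + 16 + 4 + 2 + 1 in binary powers of 2.
So 5^279 ≡ 66 · 40 · 66 · 25 · 5 ≡ 242 (mod 559).
Squaring chain: 242; never reaches −1, so base 5 is a Miller–Rabin witness that 559 is composite.

242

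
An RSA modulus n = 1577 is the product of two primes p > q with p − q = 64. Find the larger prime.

Since p = q + 64, we have 1577 = q(q + 64), so q² + 64q − 1577 = 0.
Discriminant: 64² + 4·1577 = 4096 + 6308 = 10404; √10404 = 102.
q = (−64 + 102)/2 = 19, and p = q + 64 = 83.
Check: 19 · 83 = 1577.

83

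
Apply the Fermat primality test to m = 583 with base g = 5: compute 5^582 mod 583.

5^1 ≡ 5 (mod 583)
5^2 ≡ 5^2 = 25 ≡ 25 (mod 583)
5^4 ≡ 25^2 = 625 ≡ 42 (mod 583)
5^8 ≡ 42^2 = 1764 ≡ 15 (mod 583)
5^16 ≡ 15^2 = 225 ≡ 225 (mod 583)
5^32 ≡ 225^2 = 50625 ≡ 487 (mod 583)
5^64 ≡ 487^2 = 237169 ≡ 471 (mod 583)
5^128 ≡ 471^2 = 221841 ≡ 301 (mod 583)
5^256 ≡ 301^2 = 90601 ≡ 236 (mod 583)
5^512 ≡ 236^2 = 55696 ≡ 311 (mod 583)
582 = 512 + 64 + 4 + 2 in binary powers of 2.
So 5^582 ≡ 311 · 471 · 42 · 25 ≡ 322 (mod 583).
Since 322 ≠ 1, base 5 is a Fermat witness: 583 is composite.

322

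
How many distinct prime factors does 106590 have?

106590 = 2 · 53295
53295 = 3 · 17765
17765 = 5 · 3553
3553 = 11 · 323
323 = 17 · 19
106590 = 2 · 3 · 5 · 11 · 17 · 19, which has 6 distinct prime factors.

6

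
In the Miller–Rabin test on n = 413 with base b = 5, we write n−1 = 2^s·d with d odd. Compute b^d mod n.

413 − 1 = 412 = 2^2 · 103, so d = 103.
5^1 ≡ 5 (mod 413)
5^2 ≡ 5^2 = 25 ≡ 25 (mod 413)
5^4 ≡ 25^2 = 625 ≡ 212 (mod 413)
5^8 ≡ 212^2 = 44944 ≡ 340 (mod 413)
5^16 ≡ 340^2 = 115600 ≡ 373 (mod 413)
5^32 ≡ 373^2 = 139129 ≡ 361 (mod 413)
5^64 ≡ 361^2 = 130321 ≡ 226 (mod 413)
103 = 64 + 32 + 4 + 2 + 1 in binary powers of 2.
So 5^103 ≡ 226 · 361 · 212 · 25 · 5 ≡ 19 (mod 413).
Squaring chain: 19 → 361; never reaches −1, so base 5 is a Miller–Rabin witness that 413 is composite.

19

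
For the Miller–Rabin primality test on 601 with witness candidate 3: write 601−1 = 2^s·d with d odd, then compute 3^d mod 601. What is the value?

601 − 1 = 600 = 2^3 · 75, so d = 75.
3^1 ≡ 3 (mod 601)
3^2 ≡ 3^2 = 9 ≡ 9 (mod 601)
3^4 ≡ 9^2 = 81 ≡ 81 (mod 601)
3^8 ≡ 81^2 = 6561 ≡ 551 (mod 601)
3^16 ≡ 551^2 = 303601 ≡ 96 (mod 601)
3^32 ≡ 96^2 = 9216 ≡ 201 (mod 601)
3^64 ≡ 201^2 = 40401 ≡ 134 (mod 601)
75 = 64 + 8 + 2 + 1 in binary powers of 2.
So 3^75 ≡ 134 · 551 · 9 · 3 ≡ 1 (mod 601).
Since 3^d ≡ 1 (mod 601), base 3 does not prove 601 composite.

1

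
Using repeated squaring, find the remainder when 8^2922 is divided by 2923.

1553

8^1 ≡ 8 (mod 2923)
8^2 ≡ 8^2 = 64 ≡ 64 (mod 2923)
8^4 ≡ 64^2 = 4096 ≡ 1173 (mod 2923)
8^8 ≡ 1173^2 = 1375929 ≡ 2119 (mod 2923)
8^16 ≡ 2119^2 = 4490161 ≡ 433 (mod 2923)
8^32 ≡ 433^2 = 187489 ≡ 417 (mod 2923)
8^64 ≡ 417^2 = 173889 ≡ 1432 (mod 2923)
8^128 ≡ 1432^2 = 2050624 ≡ 1601 (mod 2923)
8^256 ≡ 1601^2 = 2563201 ≡ 2653 (mod 2923)
8^512 ≡ 2653^2 = 7038409 ≡ 2748 (mod 2923)
8^1024 ≡ 2748^2 = 7551504 ≡ 1395 (mod 2923)
8^2048 ≡ 1395^2 = 1946025 ≡ 2230 (mod 2923)
2922 = 2048 + 512 + 256 + 64 + 32 + 8 + 2 in binary powers of 2.
So 8^2922 ≡ 2230 · 2748 · 2653 · 1432 · 417 · 2119 · 64 ≡ 1553 (mod 2923).
Since 1553 ≠ 1, base 8 is a Fermat witness: 2923 is composite.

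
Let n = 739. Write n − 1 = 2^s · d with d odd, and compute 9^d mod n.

1

739 − 1 = 738 = 2^1 · 369, so d = 369.
9^1 ≡ 9 (mod 739)
9^2 ≡ 9^2 = 81 ≡ 81 (mod 739)
9^4 ≡ 81^2 = 6561 ≡ 649 (mod 739)
9^8 ≡ 649^2 = 421201 ≡ 710 (mod 739)
9^16 ≡ 710^2 = 504100 ≡ 102 (mod 739)
9^32 ≡ 102^2 = 10404 ≡ 58 (mod 739)
9^64 ≡ 58^2 = 3364 ≡ 408 (mod 739)
9^128 ≡ 408^2 = 166464 ≡ 189 (mod 739)
9^256 ≡ 189^2 = 35721 ≡ 249 (mod 739)
369 = 256 + 64 + 32 + 16 + 1 in binary powers of 2.
So 9^369 ≡ 249 · 408 · 58 · 102 · 9 ≡ 1 (mod 739).
Since 9^d ≡ 1 (mod 739), base 9 does not prove 739 composite.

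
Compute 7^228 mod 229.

7^1 ≡ 7 (mod 229)
7^2 ≡ 7^2 = 49 ≡ 49 (mod 229)
7^4 ≡ 49^2 = 2401 ≡ 111 (mod 229)
7^8 ≡ 111^2 = 12321 ≡ 184 (mod 229)
7^16 ≡ 184^2 = 33856 ≡ 193 (mod 229)
7^32 ≡ 193^2 = 37249 ≡ 151 (mod 229)
7^64 ≡ 151^2 = 22801 ≡ 130 (mod 229)
7^128 ≡ 130^2 = 16900 ≡ 183 (mod 229)
228 = 128 + 64 + 32 + 4 in binary powers of 2.
So 7^228 ≡ 183 · 130 · 151 · 111 ≡ 1 (mod 229).
Since the result is 1, base 7 gives no evidence that 229 is composite.

1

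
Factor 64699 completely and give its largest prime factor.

64699 = 23 · 2813
2813 = 29 · 97
97 is prime.
So 64699 = 23 · 29 · 97; the largest prime factor is 97.

97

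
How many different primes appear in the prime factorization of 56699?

2

56699 = 31^2 · 59
56699 = 31^2 · 59, which has 2 distinct prime factors.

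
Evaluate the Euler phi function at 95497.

Factor: 95497 = 29 · 37 · 89.
φ(95497) = (29−1) · (37−1) · (89−1) = 28 · 36 · 88 = 88704.

88704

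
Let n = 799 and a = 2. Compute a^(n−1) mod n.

2^1 ≡ 2 (mod 799)
2^2 ≡ 2^2 = 4 ≡ 4 (mod 799)
2^4 ≡ 4^2 = 16 ≡ 16 (mod 799)
2^8 ≡ 16^2 = 256 ≡ 256 (mod 799)
2^16 ≡ 256^2 = 65536 ≡ 18 (mod 799)
2^32 ≡ 18^2 = 324 ≡ 324 (mod 799)
2^64 ≡ 324^2 = 104976 ≡ 307 (mod 799)
2^128 ≡ 307^2 = 94249 ≡ 766 (mod 799)
2^256 ≡ 766^2 = 586756 ≡ 290 (mod 799)
2^512 ≡ 290^2 = 84100 ≡ 205 (mod 799)
798 = 512 + 256 + 16 + 8 + 4 + 2 in binary powers of 2.
So 2^798 ≡ 205 · 290 · 18 · 256 · 16 · 4 ≡ 676 (mod 799).
Since 676 ≠ 1, base 2 is a Fermat witness: 799 is composite.

676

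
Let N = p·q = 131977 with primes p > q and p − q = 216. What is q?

Since p = q + 216, we have 131977 = q(q + 216), so q² + 216q − 131977 = 0.
Discriminant: 216² + 4·131977 = 46656 + 527908 = 574564; √574564 = 758.
q = (−216 + 758)/2 = 271, and p = q + 216 = 487.
Check: 271 · 487 = 131977.

271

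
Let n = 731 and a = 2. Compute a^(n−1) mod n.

4

2^1 ≡ 2 (mod 731)
2^2 ≡ 2^2 = 4 ≡ 4 (mod 731)
2^4 ≡ 4^2 = 16 ≡ 16 (mod 731)
2^8 ≡ 16^2 = 256 ≡ 256 (mod 731)
2^16 ≡ 256^2 = 65536 ≡ 477 (mod 731)
2^32 ≡ 477^2 = 227529 ≡ 188 (mod 731)
2^64 ≡ 188^2 = 35344 ≡ 256 (mod 731)
2^128 ≡ 256^2 = 65536 ≡ 477 (mod 731)
2^256 ≡ 477^2 = 227529 ≡ 188 (mod 731)
2^512 ≡ 188^2 = 35344 ≡ 256 (mod 731)
730 = 512 + 128 + 64 + 16 + 8 + 2 in binary powers of 2.
So 2^730 ≡ 256 · 477 · 256 · 477 · 256 · 4 ≡ 4 (mod 731).
Since 4 ≠ 1, base 2 is a Fermat witness: 731 is composite.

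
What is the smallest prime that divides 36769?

36769 is odd.
Digit sum 31, not divisible by 3.
Ends in 9: not divisible by 5.
7: 36769 = 7·5252 + 5
11: 36769 = 11·3342 + 7
13: 36769 = 13·2828 + 5
17: 36769 = 17·2162 + 15
19: 36769 = 19·1935 + 4
23: 36769 = 23·1598 + 15
29: 36769 = 29·1267 + 26
31: 36769 = 31·1186 + 3
37: 36769 = 37·993 + 28
41: 36769 = 41·896 + 33
43: 36769 = 43·855 + 4
47: 36769 = 47·782 + 15
53: 36769 = 53·693 + 40
59: 36769 = 59·623 + 12
61: 36769 = 61·602 + 47
67: 36769 = 67·548 + 53
71: 36769 = 71·517 + 62
73: 36769 = 73·503 + 50
79: 36769 = 79·465 + 34
83: 36769 = 83·443

83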